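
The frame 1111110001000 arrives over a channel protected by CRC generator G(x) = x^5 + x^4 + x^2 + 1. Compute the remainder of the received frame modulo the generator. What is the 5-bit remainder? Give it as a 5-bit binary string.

Modulo-2 division of 1111110001000 by 110101:
  pos 0: 111111 XOR 110101 = 001010
  pos 2: 101000 XOR 110101 = 011101
  pos 3: 111010 XOR 110101 = 001111
  pos 5: 111110 XOR 110101 = 001011
  pos 7: 101100 XOR 110101 = 011001
Remainder = 11001 (nonzero — an error is detected).

11001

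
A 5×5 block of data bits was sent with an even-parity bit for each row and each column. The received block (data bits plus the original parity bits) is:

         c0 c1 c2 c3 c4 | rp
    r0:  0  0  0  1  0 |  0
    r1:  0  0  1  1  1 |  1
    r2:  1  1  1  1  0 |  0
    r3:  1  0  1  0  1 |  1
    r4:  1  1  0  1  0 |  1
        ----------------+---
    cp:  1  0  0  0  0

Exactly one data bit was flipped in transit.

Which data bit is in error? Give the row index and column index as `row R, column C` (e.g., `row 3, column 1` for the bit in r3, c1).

row 0, column 2

Recompute each row's even parity and compare to rp:
  r0: data parity 1, sent rp 0 → mismatch
  r1: data parity 1, sent rp 1 → ok
  r2: data parity 0, sent rp 0 → ok
  r3: data parity 1, sent rp 1 → ok
  r4: data parity 1, sent rp 1 → ok
Recompute each column's even parity and compare to cp:
  c0: data parity 1, sent cp 1 → ok
  c1: data parity 0, sent cp 0 → ok
  c2: data parity 1, sent cp 0 → mismatch
  c3: data parity 0, sent cp 0 → ok
  c4: data parity 0, sent cp 0 → ok
Exactly one row (r0) and one column (c2) fail → the flipped bit is at their intersection.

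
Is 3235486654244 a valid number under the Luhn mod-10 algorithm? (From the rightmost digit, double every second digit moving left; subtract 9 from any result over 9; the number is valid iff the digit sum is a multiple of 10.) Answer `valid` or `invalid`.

From the right, keep odd positions and double even positions (subtract 9 from any doubled value over 9):
  doubled (positions 2,4,...): 8 8 3 7 1 4 → sum 31
  kept (positions 1,3,...): 4 2 5 6 4 3 3 → sum 27
Total = 58.
58 mod 10 = 8, so the number is invalid.

invalid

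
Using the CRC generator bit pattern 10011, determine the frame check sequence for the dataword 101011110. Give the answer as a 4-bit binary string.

Append 4 zeros: 1010111100000. Divide by 10011 (XOR where the leading bit is 1):
  pos 0: 10101 XOR 10011 = 00110
  pos 2: 11011 XOR 10011 = 01000
  pos 3: 10001 XOR 10011 = 00010
  pos 6: 10000 XOR 10011 = 00011
Remainder (last 4 bits) = 1100. This is the CRC / FCS.

1100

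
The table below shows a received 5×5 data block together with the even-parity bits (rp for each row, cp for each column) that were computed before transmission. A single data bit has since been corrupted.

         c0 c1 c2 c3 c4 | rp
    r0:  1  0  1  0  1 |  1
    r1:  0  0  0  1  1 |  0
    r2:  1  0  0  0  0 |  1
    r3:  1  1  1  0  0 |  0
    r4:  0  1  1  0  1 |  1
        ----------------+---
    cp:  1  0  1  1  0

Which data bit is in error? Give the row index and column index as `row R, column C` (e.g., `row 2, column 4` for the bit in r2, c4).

Recompute each row's even parity and compare to rp:
  r0: data parity 1, sent rp 1 → ok
  r1: data parity 0, sent rp 0 → ok
  r2: data parity 1, sent rp 1 → ok
  r3: data parity 1, sent rp 0 → mismatch
  r4: data parity 1, sent rp 1 → ok
Recompute each column's even parity and compare to cp:
  c0: data parity 1, sent cp 1 → ok
  c1: data parity 0, sent cp 0 → ok
  c2: data parity 1, sent cp 1 → ok
  c3: data parity 1, sent cp 1 → ok
  c4: data parity 1, sent cp 0 → mismatch
Exactly one row (r3) and one column (c4) fail → the flipped bit is at their intersection.

row 3, column 4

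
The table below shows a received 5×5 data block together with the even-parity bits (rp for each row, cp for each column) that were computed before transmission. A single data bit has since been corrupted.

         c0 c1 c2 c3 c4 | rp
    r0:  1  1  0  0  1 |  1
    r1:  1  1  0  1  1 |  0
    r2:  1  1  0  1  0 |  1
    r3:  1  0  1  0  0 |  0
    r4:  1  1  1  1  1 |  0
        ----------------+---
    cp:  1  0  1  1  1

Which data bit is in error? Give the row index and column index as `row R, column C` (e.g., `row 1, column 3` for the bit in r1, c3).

Recompute each row's even parity and compare to rp:
  r0: data parity 1, sent rp 1 → ok
  r1: data parity 0, sent rp 0 → ok
  r2: data parity 1, sent rp 1 → ok
  r3: data parity 0, sent rp 0 → ok
  r4: data parity 1, sent rp 0 → mismatch
Recompute each column's even parity and compare to cp:
  c0: data parity 1, sent cp 1 → ok
  c1: data parity 0, sent cp 0 → ok
  c2: data parity 0, sent cp 1 → mismatch
  c3: data parity 1, sent cp 1 → ok
  c4: data parity 1, sent cp 1 → ok
Exactly one row (r4) and one column (c2) fail → the flipped bit is at their intersection.

row 4, column 2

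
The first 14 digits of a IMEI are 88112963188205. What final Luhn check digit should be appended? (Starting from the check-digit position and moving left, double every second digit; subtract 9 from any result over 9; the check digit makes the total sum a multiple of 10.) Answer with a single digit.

8

Partial digits right→left: 5 0 2 8 8 1 3 6 9 2 1 1 8 8
Double every second digit counting from the check-digit position (so the 1st, 3rd, 5th, ... of the partial from the right).
  doubled (with −9 where >9): 1 4 7 6 9 2 7 → sum 36
  kept as-is: 0 8 1 6 2 1 8 → sum 26
Total = 36 + 26 = 62.
Check digit = (10 − (62 mod 10)) mod 10 = 8.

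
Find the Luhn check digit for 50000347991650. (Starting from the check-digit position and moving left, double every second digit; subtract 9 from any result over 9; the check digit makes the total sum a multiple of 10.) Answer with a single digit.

Partial digits right→left: 0 5 6 1 9 9 7 4 3 0 0 0 0 5
Double every second digit counting from the check-digit position (so the 1st, 3rd, 5th, ... of the partial from the right).
  doubled (with −9 where >9): 0 3 9 5 6 0 0 → sum 23
  kept as-is: 5 1 9 4 0 0 5 → sum 24
Total = 23 + 24 = 47.
Check digit = (10 − (47 mod 10)) mod 10 = 3.

3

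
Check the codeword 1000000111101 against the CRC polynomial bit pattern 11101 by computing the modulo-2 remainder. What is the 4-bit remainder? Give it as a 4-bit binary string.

0000

Modulo-2 division of 1000000111101 by 11101:
  pos 0: 10000 XOR 11101 = 01101
  pos 1: 11010 XOR 11101 = 00111
  pos 3: 11101 XOR 11101 = 00000
  pos 8: 11101 XOR 11101 = 00000
Remainder = 0000 (zero — the frame passes the CRC check).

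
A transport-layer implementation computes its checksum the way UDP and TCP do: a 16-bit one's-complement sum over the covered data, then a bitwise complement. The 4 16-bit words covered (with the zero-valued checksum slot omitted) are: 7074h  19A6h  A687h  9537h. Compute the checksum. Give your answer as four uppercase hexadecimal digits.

3A26

One's-complement addition (fold any carry out of bit 15 back into bit 0):
  0x7074 + 0x19A6 = 0x08A1A
  0x8A1A + 0xA687 = 0x130A1 → wrap carry → 0x30A2
  0x30A2 + 0x9537 = 0x0C5D9
One's-complement sum = 0xC5D9.
Checksum = ~0xC5D9 & 0xFFFF = 0x3A26.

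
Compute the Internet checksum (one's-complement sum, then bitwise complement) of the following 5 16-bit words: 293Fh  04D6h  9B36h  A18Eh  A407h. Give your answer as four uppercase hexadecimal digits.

One's-complement addition (fold any carry out of bit 15 back into bit 0):
  0x293F + 0x04D6 = 0x02E15
  0x2E15 + 0x9B36 = 0x0C94B
  0xC94B + 0xA18E = 0x16AD9 → wrap carry → 0x6ADA
  0x6ADA + 0xA407 = 0x10EE1 → wrap carry → 0x0EE2
One's-complement sum = 0x0EE2.
Checksum = ~0x0EE2 & 0xFFFF = 0xF11D.

F11D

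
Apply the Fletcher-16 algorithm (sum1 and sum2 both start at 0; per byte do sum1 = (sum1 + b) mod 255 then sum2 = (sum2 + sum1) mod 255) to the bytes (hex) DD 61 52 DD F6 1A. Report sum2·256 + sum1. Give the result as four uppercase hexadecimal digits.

0580

Running sums (mod 255):
  after byte 0 (DD): sum1=221, sum2=221
  after byte 1 (61): sum1=63, sum2=29
  after byte 2 (52): sum1=145, sum2=174
  after byte 3 (DD): sum1=111, sum2=30
  after byte 4 (F6): sum1=102, sum2=132
  after byte 5 (1A): sum1=128, sum2=5
Checksum = sum2·256 + sum1 = 5·256 + 128 = 1408 = 0x0580.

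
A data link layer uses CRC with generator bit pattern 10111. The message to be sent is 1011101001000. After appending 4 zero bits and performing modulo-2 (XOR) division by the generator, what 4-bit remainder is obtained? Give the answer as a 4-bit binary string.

Append 4 zeros: 10111010010000000. Divide by 10111 (XOR where the leading bit is 1):
  pos 0: 10111 XOR 10111 = 00000
  pos 6: 10010 XOR 10111 = 00101
  pos 8: 10100 XOR 10111 = 00011
  pos 11: 11000 XOR 10111 = 01111
  pos 12: 11110 XOR 10111 = 01001
Remainder (last 4 bits) = 1001. This is the CRC / FCS.

1001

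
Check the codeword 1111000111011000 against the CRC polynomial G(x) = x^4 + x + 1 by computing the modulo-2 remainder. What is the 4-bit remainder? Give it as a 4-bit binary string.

0011

Modulo-2 division of 1111000111011000 by 10011:
  pos 0: 11110 XOR 10011 = 01101
  pos 1: 11010 XOR 10011 = 01001
  pos 2: 10010 XOR 10011 = 00001
  pos 6: 11110 XOR 10011 = 01101
  pos 7: 11011 XOR 10011 = 01000
  pos 8: 10001 XOR 10011 = 00010
  pos 11: 10000 XOR 10011 = 00011
Remainder = 0011 (nonzero — an error is detected).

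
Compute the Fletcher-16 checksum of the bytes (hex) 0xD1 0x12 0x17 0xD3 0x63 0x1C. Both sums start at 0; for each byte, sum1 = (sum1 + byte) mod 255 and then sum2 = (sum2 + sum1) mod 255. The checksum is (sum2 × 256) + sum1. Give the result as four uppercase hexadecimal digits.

004E

Running sums (mod 255):
  after byte 0 (0xD1): sum1=209, sum2=209
  after byte 1 (0x12): sum1=227, sum2=181
  after byte 2 (0x17): sum1=250, sum2=176
  after byte 3 (0xD3): sum1=206, sum2=127
  after byte 4 (0x63): sum1=50, sum2=177
  after byte 5 (0x1C): sum1=78, sum2=0
Checksum = sum2·256 + sum1 = 0·256 + 78 = 78 = 0x004E.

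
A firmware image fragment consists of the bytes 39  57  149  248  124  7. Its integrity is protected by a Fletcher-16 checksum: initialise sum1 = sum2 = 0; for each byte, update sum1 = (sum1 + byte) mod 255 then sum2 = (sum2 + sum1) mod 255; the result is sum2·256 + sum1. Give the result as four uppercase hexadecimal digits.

Running sums (mod 255):
  after byte 0 (39): sum1=39, sum2=39
  after byte 1 (57): sum1=96, sum2=135
  after byte 2 (149): sum1=245, sum2=125
  after byte 3 (248): sum1=238, sum2=108
  after byte 4 (124): sum1=107, sum2=215
  after byte 5 (7): sum1=114, sum2=74
Checksum = sum2·256 + sum1 = 74·256 + 114 = 19058 = 0x4A72.

4A72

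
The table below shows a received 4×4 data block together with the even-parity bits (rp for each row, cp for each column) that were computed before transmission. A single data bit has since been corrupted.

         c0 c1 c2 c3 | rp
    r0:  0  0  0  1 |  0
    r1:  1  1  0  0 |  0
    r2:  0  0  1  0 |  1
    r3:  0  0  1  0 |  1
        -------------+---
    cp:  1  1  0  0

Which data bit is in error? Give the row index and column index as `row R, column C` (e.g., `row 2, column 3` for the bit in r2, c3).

Recompute each row's even parity and compare to rp:
  r0: data parity 1, sent rp 0 → mismatch
  r1: data parity 0, sent rp 0 → ok
  r2: data parity 1, sent rp 1 → ok
  r3: data parity 1, sent rp 1 → ok
Recompute each column's even parity and compare to cp:
  c0: data parity 1, sent cp 1 → ok
  c1: data parity 1, sent cp 1 → ok
  c2: data parity 0, sent cp 0 → ok
  c3: data parity 1, sent cp 0 → mismatch
Exactly one row (r0) and one column (c3) fail → the flipped bit is at their intersection.

row 0, column 3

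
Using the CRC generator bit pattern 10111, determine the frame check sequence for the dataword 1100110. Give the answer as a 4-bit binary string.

1001

Append 4 zeros: 11001100000. Divide by 10111 (XOR where the leading bit is 1):
  pos 0: 11001 XOR 10111 = 01110
  pos 1: 11101 XOR 10111 = 01010
  pos 2: 10100 XOR 10111 = 00011
  pos 5: 11000 XOR 10111 = 01111
  pos 6: 11110 XOR 10111 = 01001
Remainder (last 4 bits) = 1001. This is the CRC / FCS.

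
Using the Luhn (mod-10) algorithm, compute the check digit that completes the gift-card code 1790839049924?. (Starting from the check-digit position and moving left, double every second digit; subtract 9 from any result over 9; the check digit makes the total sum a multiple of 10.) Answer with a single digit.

7

Partial digits right→left: 4 2 9 9 4 0 9 3 8 0 9 7 1
Double every second digit counting from the check-digit position (so the 1st, 3rd, 5th, ... of the partial from the right).
  doubled (with −9 where >9): 8 9 8 9 7 9 2 → sum 52
  kept as-is: 2 9 0 3 0 7 → sum 21
Total = 52 + 21 = 73.
Check digit = (10 − (73 mod 10)) mod 10 = 7.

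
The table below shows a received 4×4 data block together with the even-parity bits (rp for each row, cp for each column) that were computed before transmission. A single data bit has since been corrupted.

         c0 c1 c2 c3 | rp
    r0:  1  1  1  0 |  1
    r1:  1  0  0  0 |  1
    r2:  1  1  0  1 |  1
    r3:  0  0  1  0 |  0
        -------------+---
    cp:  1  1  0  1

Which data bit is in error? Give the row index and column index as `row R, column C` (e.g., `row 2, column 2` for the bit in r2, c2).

Recompute each row's even parity and compare to rp:
  r0: data parity 1, sent rp 1 → ok
  r1: data parity 1, sent rp 1 → ok
  r2: data parity 1, sent rp 1 → ok
  r3: data parity 1, sent rp 0 → mismatch
Recompute each column's even parity and compare to cp:
  c0: data parity 1, sent cp 1 → ok
  c1: data parity 0, sent cp 1 → mismatch
  c2: data parity 0, sent cp 0 → ok
  c3: data parity 1, sent cp 1 → ok
Exactly one row (r3) and one column (c1) fail → the flipped bit is at their intersection.

row 3, column 1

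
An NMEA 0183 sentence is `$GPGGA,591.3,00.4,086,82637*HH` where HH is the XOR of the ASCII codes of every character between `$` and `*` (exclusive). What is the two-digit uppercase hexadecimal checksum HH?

6A

XOR the ASCII codes of the payload characters:
  'G' = 0x47 → acc = 0x47
  'P' = 0x50 → acc = 0x17
  'G' = 0x47 → acc = 0x50
  'G' = 0x47 → acc = 0x17
  'A' = 0x41 → acc = 0x56
  ',' = 0x2C → acc = 0x7A
  '5' = 0x35 → acc = 0x4F
  '9' = 0x39 → acc = 0x76
  '1' = 0x31 → acc = 0x47
  '.' = 0x2E → acc = 0x69
  '3' = 0x33 → acc = 0x5A
  ',' = 0x2C → acc = 0x76
  '0' = 0x30 → acc = 0x46
  '0' = 0x30 → acc = 0x76
  '.' = 0x2E → acc = 0x58
  '4' = 0x34 → acc = 0x6C
  ',' = 0x2C → acc = 0x40
  '0' = 0x30 → acc = 0x70
  '8' = 0x38 → acc = 0x48
  '6' = 0x36 → acc = 0x7E
  ',' = 0x2C → acc = 0x52
  '8' = 0x38 → acc = 0x6A
  '2' = 0x32 → acc = 0x58
  '6' = 0x36 → acc = 0x6E
  '3' = 0x33 → acc = 0x5D
  '7' = 0x37 → acc = 0x6A
Checksum = 0x6A.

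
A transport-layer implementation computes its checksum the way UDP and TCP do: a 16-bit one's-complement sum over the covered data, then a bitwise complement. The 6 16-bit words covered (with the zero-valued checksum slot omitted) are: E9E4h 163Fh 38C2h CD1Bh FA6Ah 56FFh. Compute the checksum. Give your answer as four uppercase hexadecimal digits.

One's-complement addition (fold any carry out of bit 15 back into bit 0):
  0xE9E4 + 0x163F = 0x10023 → wrap carry → 0x0024
  0x0024 + 0x38C2 = 0x038E6
  0x38E6 + 0xCD1B = 0x10601 → wrap carry → 0x0602
  0x0602 + 0xFA6A = 0x1006C → wrap carry → 0x006D
  0x006D + 0x56FF = 0x0576C
One's-complement sum = 0x576C.
Checksum = ~0x576C & 0xFFFF = 0xA893.

A893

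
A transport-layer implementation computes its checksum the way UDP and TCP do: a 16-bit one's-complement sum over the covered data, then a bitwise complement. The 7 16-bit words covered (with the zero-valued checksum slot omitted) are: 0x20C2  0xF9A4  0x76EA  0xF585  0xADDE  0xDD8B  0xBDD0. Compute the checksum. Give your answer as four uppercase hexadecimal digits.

2FED

One's-complement addition (fold any carry out of bit 15 back into bit 0):
  0x20C2 + 0xF9A4 = 0x11A66 → wrap carry → 0x1A67
  0x1A67 + 0x76EA = 0x09151
  0x9151 + 0xF585 = 0x186D6 → wrap carry → 0x86D7
  0x86D7 + 0xADDE = 0x134B5 → wrap carry → 0x34B6
  0x34B6 + 0xDD8B = 0x11241 → wrap carry → 0x1242
  0x1242 + 0xBDD0 = 0x0D012
One's-complement sum = 0xD012.
Checksum = ~0xD012 & 0xFFFF = 0x2FED.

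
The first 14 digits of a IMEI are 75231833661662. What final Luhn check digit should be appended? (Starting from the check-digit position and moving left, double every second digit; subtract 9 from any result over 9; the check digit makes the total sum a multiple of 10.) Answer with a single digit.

4

Partial digits right→left: 2 6 6 1 6 6 3 3 8 1 3 2 5 7
Double every second digit counting from the check-digit position (so the 1st, 3rd, 5th, ... of the partial from the right).
  doubled (with −9 where >9): 4 3 3 6 7 6 1 → sum 30
  kept as-is: 6 1 6 3 1 2 7 → sum 26
Total = 30 + 26 = 56.
Check digit = (10 − (56 mod 10)) mod 10 = 4.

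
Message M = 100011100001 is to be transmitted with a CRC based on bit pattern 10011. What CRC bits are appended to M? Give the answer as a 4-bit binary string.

Append 4 zeros: 1000111000010000. Divide by 10011 (XOR where the leading bit is 1):
  pos 0: 10001 XOR 10011 = 00010
  pos 3: 10110 XOR 10011 = 00101
  pos 5: 10100 XOR 10011 = 00111
  pos 7: 11101 XOR 10011 = 01110
  pos 8: 11100 XOR 10011 = 01111
  pos 9: 11110 XOR 10011 = 01101
  pos 10: 11010 XOR 10011 = 01001
  pos 11: 10010 XOR 10011 = 00001
Remainder (last 4 bits) = 0001. This is the CRC / FCS.

0001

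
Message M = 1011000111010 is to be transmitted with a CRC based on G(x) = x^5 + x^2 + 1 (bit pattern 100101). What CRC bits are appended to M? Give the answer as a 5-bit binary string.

11101

Append 5 zeros: 101100011101000000. Divide by 100101 (XOR where the leading bit is 1):
  pos 0: 101100 XOR 100101 = 001001
  pos 2: 100101 XOR 100101 = 000000
  pos 8: 110100 XOR 100101 = 010001
  pos 9: 100010 XOR 100101 = 000111
  pos 12: 111000 XOR 100101 = 011101
Remainder (last 5 bits) = 11101. This is the CRC / FCS.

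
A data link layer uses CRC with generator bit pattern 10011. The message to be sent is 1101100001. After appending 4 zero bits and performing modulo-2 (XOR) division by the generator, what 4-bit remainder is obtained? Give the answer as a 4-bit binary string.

1100

Append 4 zeros: 11011000010000. Divide by 10011 (XOR where the leading bit is 1):
  pos 0: 11011 XOR 10011 = 01000
  pos 1: 10000 XOR 10011 = 00011
  pos 4: 11000 XOR 10011 = 01011
  pos 5: 10111 XOR 10011 = 00100
  pos 7: 10000 XOR 10011 = 00011
Remainder (last 4 bits) = 1100. This is the CRC / FCS.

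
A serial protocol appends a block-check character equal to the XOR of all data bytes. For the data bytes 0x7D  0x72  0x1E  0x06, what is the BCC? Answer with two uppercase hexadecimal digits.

17

XOR the bytes together:
  start with 0x7D
  0x7D ⊕ 0x72 = 0x0F
  0x0F ⊕ 0x1E = 0x11
  0x11 ⊕ 0x06 = 0x17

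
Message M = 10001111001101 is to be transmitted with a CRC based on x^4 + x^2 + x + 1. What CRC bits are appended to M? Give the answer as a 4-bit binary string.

1111

Append 4 zeros: 100011110011010000. Divide by 10111 (XOR where the leading bit is 1):
  pos 0: 10001 XOR 10111 = 00110
  pos 2: 11011 XOR 10111 = 01100
  pos 3: 11001 XOR 10111 = 01110
  pos 4: 11100 XOR 10111 = 01011
  pos 5: 10110 XOR 10111 = 00001
  pos 9: 11101 XOR 10111 = 01010
  pos 10: 10100 XOR 10111 = 00011
  pos 13: 11000 XOR 10111 = 01111
Remainder (last 4 bits) = 1111. This is the CRC / FCS.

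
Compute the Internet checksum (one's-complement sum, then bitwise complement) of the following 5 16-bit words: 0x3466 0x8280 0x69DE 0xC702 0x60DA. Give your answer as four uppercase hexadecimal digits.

B75D

One's-complement addition (fold any carry out of bit 15 back into bit 0):
  0x3466 + 0x8280 = 0x0B6E6
  0xB6E6 + 0x69DE = 0x120C4 → wrap carry → 0x20C5
  0x20C5 + 0xC702 = 0x0E7C7
  0xE7C7 + 0x60DA = 0x148A1 → wrap carry → 0x48A2
One's-complement sum = 0x48A2.
Checksum = ~0x48A2 & 0xFFFF = 0xB75D.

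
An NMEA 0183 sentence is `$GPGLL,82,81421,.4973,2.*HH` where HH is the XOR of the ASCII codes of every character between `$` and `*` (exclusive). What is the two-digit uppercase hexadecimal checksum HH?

XOR the ASCII codes of the payload characters:
  'G' = 0x47 → acc = 0x47
  'P' = 0x50 → acc = 0x17
  'G' = 0x47 → acc = 0x50
  'L' = 0x4C → acc = 0x1C
  'L' = 0x4C → acc = 0x50
  ',' = 0x2C → acc = 0x7C
  '8' = 0x38 → acc = 0x44
  '2' = 0x32 → acc = 0x76
  ',' = 0x2C → acc = 0x5A
  '8' = 0x38 → acc = 0x62
  '1' = 0x31 → acc = 0x53
  '4' = 0x34 → acc = 0x67
  '2' = 0x32 → acc = 0x55
  '1' = 0x31 → acc = 0x64
  ',' = 0x2C → acc = 0x48
  '.' = 0x2E → acc = 0x66
  '4' = 0x34 → acc = 0x52
  '9' = 0x39 → acc = 0x6B
  '7' = 0x37 → acc = 0x5C
  '3' = 0x33 → acc = 0x6F
  ',' = 0x2C → acc = 0x43
  '2' = 0x32 → acc = 0x71
  '.' = 0x2E → acc = 0x5F
Checksum = 0x5F.

5F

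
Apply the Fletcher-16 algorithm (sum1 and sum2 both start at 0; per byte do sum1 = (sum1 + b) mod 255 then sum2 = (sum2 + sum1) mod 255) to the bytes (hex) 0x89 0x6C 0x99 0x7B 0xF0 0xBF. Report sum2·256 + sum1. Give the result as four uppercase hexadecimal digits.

Running sums (mod 255):
  after byte 0 (0x89): sum1=137, sum2=137
  after byte 1 (0x6C): sum1=245, sum2=127
  after byte 2 (0x99): sum1=143, sum2=15
  after byte 3 (0x7B): sum1=11, sum2=26
  after byte 4 (0xF0): sum1=251, sum2=22
  after byte 5 (0xBF): sum1=187, sum2=209
Checksum = sum2·256 + sum1 = 209·256 + 187 = 53691 = 0xD1BB.

D1BB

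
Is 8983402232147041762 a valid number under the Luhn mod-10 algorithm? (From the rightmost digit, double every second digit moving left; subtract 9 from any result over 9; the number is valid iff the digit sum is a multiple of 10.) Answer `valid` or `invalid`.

From the right, keep odd positions and double even positions (subtract 9 from any doubled value over 9):
  doubled (positions 2,4,...): 3 2 0 8 4 4 0 6 9 → sum 36
  kept (positions 1,3,...): 2 7 4 7 1 3 2 4 8 8 → sum 46
Total = 82.
82 mod 10 = 2, so the number is invalid.

invalid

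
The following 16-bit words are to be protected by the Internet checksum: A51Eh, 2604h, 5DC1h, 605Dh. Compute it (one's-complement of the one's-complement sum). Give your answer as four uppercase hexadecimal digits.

76BE

One's-complement addition (fold any carry out of bit 15 back into bit 0):
  0xA51E + 0x2604 = 0x0CB22
  0xCB22 + 0x5DC1 = 0x128E3 → wrap carry → 0x28E4
  0x28E4 + 0x605D = 0x08941
One's-complement sum = 0x8941.
Checksum = ~0x8941 & 0xFFFF = 0x76BE.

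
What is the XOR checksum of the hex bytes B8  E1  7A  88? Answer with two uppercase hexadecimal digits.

XOR the bytes together:
  start with 0xB8
  0xB8 ⊕ 0xE1 = 0x59
  0x59 ⊕ 0x7A = 0x23
  0x23 ⊕ 0x88 = 0xAB

AB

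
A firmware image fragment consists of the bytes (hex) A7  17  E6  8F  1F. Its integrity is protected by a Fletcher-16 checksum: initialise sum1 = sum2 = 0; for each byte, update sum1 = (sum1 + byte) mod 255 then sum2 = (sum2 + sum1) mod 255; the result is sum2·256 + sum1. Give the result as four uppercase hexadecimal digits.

Running sums (mod 255):
  after byte 0 (A7): sum1=167, sum2=167
  after byte 1 (17): sum1=190, sum2=102
  after byte 2 (E6): sum1=165, sum2=12
  after byte 3 (8F): sum1=53, sum2=65
  after byte 4 (1F): sum1=84, sum2=149
Checksum = sum2·256 + sum1 = 149·256 + 84 = 38228 = 0x9554.

9554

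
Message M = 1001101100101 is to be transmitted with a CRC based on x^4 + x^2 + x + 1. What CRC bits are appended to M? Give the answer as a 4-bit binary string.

0001

Append 4 zeros: 10011011001010000. Divide by 10111 (XOR where the leading bit is 1):
  pos 0: 10011 XOR 10111 = 00100
  pos 2: 10001 XOR 10111 = 00110
  pos 4: 11010 XOR 10111 = 01101
  pos 5: 11010 XOR 10111 = 01101
  pos 6: 11011 XOR 10111 = 01100
  pos 7: 11000 XOR 10111 = 01111
  pos 8: 11111 XOR 10111 = 01000
  pos 9: 10000 XOR 10111 = 00111
  pos 11: 11100 XOR 10111 = 01011
  pos 12: 10110 XOR 10111 = 00001
Remainder (last 4 bits) = 0001. This is the CRC / FCS.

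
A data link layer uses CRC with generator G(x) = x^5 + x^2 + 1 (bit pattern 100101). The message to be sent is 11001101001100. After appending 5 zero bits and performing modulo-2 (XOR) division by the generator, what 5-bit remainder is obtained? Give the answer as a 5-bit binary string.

01111

Append 5 zeros: 1100110100110000000. Divide by 100101 (XOR where the leading bit is 1):
  pos 0: 110011 XOR 100101 = 010110
  pos 1: 101100 XOR 100101 = 001001
  pos 3: 100110 XOR 100101 = 000011
  pos 7: 110110 XOR 100101 = 010011
  pos 8: 100110 XOR 100101 = 000011
  pos 12: 110000 XOR 100101 = 010101
  pos 13: 101010 XOR 100101 = 001111
Remainder (last 5 bits) = 01111. This is the CRC / FCS.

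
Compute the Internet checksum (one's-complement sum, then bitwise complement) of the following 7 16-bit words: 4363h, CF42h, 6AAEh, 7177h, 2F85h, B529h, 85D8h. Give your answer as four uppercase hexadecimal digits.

One's-complement addition (fold any carry out of bit 15 back into bit 0):
  0x4363 + 0xCF42 = 0x112A5 → wrap carry → 0x12A6
  0x12A6 + 0x6AAE = 0x07D54
  0x7D54 + 0x7177 = 0x0EECB
  0xEECB + 0x2F85 = 0x11E50 → wrap carry → 0x1E51
  0x1E51 + 0xB529 = 0x0D37A
  0xD37A + 0x85D8 = 0x15952 → wrap carry → 0x5953
One's-complement sum = 0x5953.
Checksum = ~0x5953 & 0xFFFF = 0xA6AC.

A6AC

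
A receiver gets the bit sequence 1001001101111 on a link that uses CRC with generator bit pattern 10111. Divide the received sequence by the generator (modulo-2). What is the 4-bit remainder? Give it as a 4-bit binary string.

0000

Modulo-2 division of 1001001101111 by 10111:
  pos 0: 10010 XOR 10111 = 00101
  pos 2: 10101 XOR 10111 = 00010
  pos 5: 10101 XOR 10111 = 00010
  pos 8: 10111 XOR 10111 = 00000
Remainder = 0000 (zero — the frame passes the CRC check).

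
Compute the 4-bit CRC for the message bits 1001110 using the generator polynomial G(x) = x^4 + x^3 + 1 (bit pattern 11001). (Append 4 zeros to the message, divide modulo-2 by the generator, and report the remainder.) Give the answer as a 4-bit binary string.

1001

Append 4 zeros: 10011100000. Divide by 11001 (XOR where the leading bit is 1):
  pos 0: 10011 XOR 11001 = 01010
  pos 1: 10101 XOR 11001 = 01100
  pos 2: 11000 XOR 11001 = 00001
  pos 6: 10000 XOR 11001 = 01001
Remainder (last 4 bits) = 1001. This is the CRC / FCS.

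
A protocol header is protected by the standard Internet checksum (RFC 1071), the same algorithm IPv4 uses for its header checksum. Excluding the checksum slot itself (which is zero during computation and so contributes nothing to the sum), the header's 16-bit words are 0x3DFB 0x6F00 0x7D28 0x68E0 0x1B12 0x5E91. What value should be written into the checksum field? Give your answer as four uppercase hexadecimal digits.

One's-complement addition (fold any carry out of bit 15 back into bit 0):
  0x3DFB + 0x6F00 = 0x0ACFB
  0xACFB + 0x7D28 = 0x12A23 → wrap carry → 0x2A24
  0x2A24 + 0x68E0 = 0x09304
  0x9304 + 0x1B12 = 0x0AE16
  0xAE16 + 0x5E91 = 0x10CA7 → wrap carry → 0x0CA8
One's-complement sum = 0x0CA8.
Checksum = ~0x0CA8 & 0xFFFF = 0xF357.

F357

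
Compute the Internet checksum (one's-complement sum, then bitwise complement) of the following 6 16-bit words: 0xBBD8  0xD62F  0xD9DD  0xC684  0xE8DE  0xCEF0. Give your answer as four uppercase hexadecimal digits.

One's-complement addition (fold any carry out of bit 15 back into bit 0):
  0xBBD8 + 0xD62F = 0x19207 → wrap carry → 0x9208
  0x9208 + 0xD9DD = 0x16BE5 → wrap carry → 0x6BE6
  0x6BE6 + 0xC684 = 0x1326A → wrap carry → 0x326B
  0x326B + 0xE8DE = 0x11B49 → wrap carry → 0x1B4A
  0x1B4A + 0xCEF0 = 0x0EA3A
One's-complement sum = 0xEA3A.
Checksum = ~0xEA3A & 0xFFFF = 0x15C5.

15C5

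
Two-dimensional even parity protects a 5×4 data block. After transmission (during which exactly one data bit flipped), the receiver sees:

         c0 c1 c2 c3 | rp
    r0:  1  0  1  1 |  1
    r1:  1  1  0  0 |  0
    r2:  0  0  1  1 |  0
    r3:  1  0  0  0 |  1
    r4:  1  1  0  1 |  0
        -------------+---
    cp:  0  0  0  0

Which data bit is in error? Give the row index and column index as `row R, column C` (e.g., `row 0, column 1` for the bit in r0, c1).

Recompute each row's even parity and compare to rp:
  r0: data parity 1, sent rp 1 → ok
  r1: data parity 0, sent rp 0 → ok
  r2: data parity 0, sent rp 0 → ok
  r3: data parity 1, sent rp 1 → ok
  r4: data parity 1, sent rp 0 → mismatch
Recompute each column's even parity and compare to cp:
  c0: data parity 0, sent cp 0 → ok
  c1: data parity 0, sent cp 0 → ok
  c2: data parity 0, sent cp 0 → ok
  c3: data parity 1, sent cp 0 → mismatch
Exactly one row (r4) and one column (c3) fail → the flipped bit is at their intersection.

row 4, column 3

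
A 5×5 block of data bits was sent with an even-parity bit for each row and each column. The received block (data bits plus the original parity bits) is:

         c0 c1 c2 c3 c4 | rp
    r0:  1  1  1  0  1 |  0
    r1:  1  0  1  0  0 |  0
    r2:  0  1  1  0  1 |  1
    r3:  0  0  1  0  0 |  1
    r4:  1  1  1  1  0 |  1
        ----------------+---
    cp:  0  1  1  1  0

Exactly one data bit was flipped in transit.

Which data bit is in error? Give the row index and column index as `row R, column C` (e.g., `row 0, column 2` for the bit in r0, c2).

row 4, column 0

Recompute each row's even parity and compare to rp:
  r0: data parity 0, sent rp 0 → ok
  r1: data parity 0, sent rp 0 → ok
  r2: data parity 1, sent rp 1 → ok
  r3: data parity 1, sent rp 1 → ok
  r4: data parity 0, sent rp 1 → mismatch
Recompute each column's even parity and compare to cp:
  c0: data parity 1, sent cp 0 → mismatch
  c1: data parity 1, sent cp 1 → ok
  c2: data parity 1, sent cp 1 → ok
  c3: data parity 1, sent cp 1 → ok
  c4: data parity 0, sent cp 0 → ok
Exactly one row (r4) and one column (c0) fail → the flipped bit is at their intersection.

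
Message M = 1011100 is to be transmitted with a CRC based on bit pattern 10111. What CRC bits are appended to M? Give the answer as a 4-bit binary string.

0000

Append 4 zeros: 10111000000. Divide by 10111 (XOR where the leading bit is 1):
  pos 0: 10111 XOR 10111 = 00000
Remainder (last 4 bits) = 0000. This is the CRC / FCS.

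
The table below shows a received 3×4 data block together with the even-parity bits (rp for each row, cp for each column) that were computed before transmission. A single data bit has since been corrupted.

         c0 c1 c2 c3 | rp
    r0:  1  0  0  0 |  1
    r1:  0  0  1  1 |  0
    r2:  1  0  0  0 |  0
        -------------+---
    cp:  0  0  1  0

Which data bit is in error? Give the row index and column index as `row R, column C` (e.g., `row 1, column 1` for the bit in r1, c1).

row 2, column 3

Recompute each row's even parity and compare to rp:
  r0: data parity 1, sent rp 1 → ok
  r1: data parity 0, sent rp 0 → ok
  r2: data parity 1, sent rp 0 → mismatch
Recompute each column's even parity and compare to cp:
  c0: data parity 0, sent cp 0 → ok
  c1: data parity 0, sent cp 0 → ok
  c2: data parity 1, sent cp 1 → ok
  c3: data parity 1, sent cp 0 → mismatch
Exactly one row (r2) and one column (c3) fail → the flipped bit is at their intersection.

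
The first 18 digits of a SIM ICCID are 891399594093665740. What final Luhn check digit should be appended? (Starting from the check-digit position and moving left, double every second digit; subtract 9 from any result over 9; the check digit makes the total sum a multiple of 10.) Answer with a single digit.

2

Partial digits right→left: 0 4 7 5 6 6 3 9 0 4 9 5 9 9 3 1 9 8
Double every second digit counting from the check-digit position (so the 1st, 3rd, 5th, ... of the partial from the right).
  doubled (with −9 where >9): 0 5 3 6 0 9 9 6 9 → sum 47
  kept as-is: 4 5 6 9 4 5 9 1 8 → sum 51
Total = 47 + 51 = 98.
Check digit = (10 − (98 mod 10)) mod 10 = 2.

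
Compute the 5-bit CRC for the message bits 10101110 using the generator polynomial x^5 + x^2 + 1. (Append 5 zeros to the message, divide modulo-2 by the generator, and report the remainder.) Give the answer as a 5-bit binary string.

01100

Append 5 zeros: 1010111000000. Divide by 100101 (XOR where the leading bit is 1):
  pos 0: 101011 XOR 100101 = 001110
  pos 2: 111010 XOR 100101 = 011111
  pos 3: 111110 XOR 100101 = 011011
  pos 4: 110110 XOR 100101 = 010011
  pos 5: 100110 XOR 100101 = 000011
Remainder (last 5 bits) = 01100. This is the CRC / FCS.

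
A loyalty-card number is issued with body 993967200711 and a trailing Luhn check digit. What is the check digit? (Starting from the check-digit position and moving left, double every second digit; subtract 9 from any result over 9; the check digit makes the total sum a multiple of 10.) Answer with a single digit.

9

Partial digits right→left: 1 1 7 0 0 2 7 6 9 3 9 9
Double every second digit counting from the check-digit position (so the 1st, 3rd, 5th, ... of the partial from the right).
  doubled (with −9 where >9): 2 5 0 5 9 9 → sum 30
  kept as-is: 1 0 2 6 3 9 → sum 21
Total = 30 + 21 = 51.
Check digit = (10 − (51 mod 10)) mod 10 = 9.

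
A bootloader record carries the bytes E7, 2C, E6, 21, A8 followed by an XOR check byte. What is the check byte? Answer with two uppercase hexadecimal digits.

XOR the bytes together:
  start with 0xE7
  0xE7 ⊕ 0x2C = 0xCB
  0xCB ⊕ 0xE6 = 0x2D
  0x2D ⊕ 0x21 = 0x0C
  0x0C ⊕ 0xA8 = 0xA4

A4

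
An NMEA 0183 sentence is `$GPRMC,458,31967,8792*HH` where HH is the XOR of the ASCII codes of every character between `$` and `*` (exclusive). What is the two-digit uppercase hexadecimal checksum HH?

XOR the ASCII codes of the payload characters:
  'G' = 0x47 → acc = 0x47
  'P' = 0x50 → acc = 0x17
  'R' = 0x52 → acc = 0x45
  'M' = 0x4D → acc = 0x08
  'C' = 0x43 → acc = 0x4B
  ',' = 0x2C → acc = 0x67
  '4' = 0x34 → acc = 0x53
  '5' = 0x35 → acc = 0x66
  '8' = 0x38 → acc = 0x5E
  ',' = 0x2C → acc = 0x72
  '3' = 0x33 → acc = 0x41
  '1' = 0x31 → acc = 0x70
  '9' = 0x39 → acc = 0x49
  '6' = 0x36 → acc = 0x7F
  '7' = 0x37 → acc = 0x48
  ',' = 0x2C → acc = 0x64
  '8' = 0x38 → acc = 0x5C
  '7' = 0x37 → acc = 0x6B
  '9' = 0x39 → acc = 0x52
  '2' = 0x32 → acc = 0x60
Checksum = 0x60.

60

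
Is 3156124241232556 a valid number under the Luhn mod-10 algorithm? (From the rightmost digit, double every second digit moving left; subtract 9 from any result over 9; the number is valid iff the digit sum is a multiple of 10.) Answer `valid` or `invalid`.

From the right, keep odd positions and double even positions (subtract 9 from any doubled value over 9):
  doubled (positions 2,4,...): 1 4 4 8 8 2 1 6 → sum 34
  kept (positions 1,3,...): 6 5 3 1 2 2 6 1 → sum 26
Total = 60.
60 mod 10 = 0, so the number is valid.

valid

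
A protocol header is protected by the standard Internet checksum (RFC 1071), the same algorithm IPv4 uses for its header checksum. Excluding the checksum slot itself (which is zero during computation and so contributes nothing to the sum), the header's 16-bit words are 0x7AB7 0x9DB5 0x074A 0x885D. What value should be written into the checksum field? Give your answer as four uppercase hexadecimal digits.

One's-complement addition (fold any carry out of bit 15 back into bit 0):
  0x7AB7 + 0x9DB5 = 0x1186C → wrap carry → 0x186D
  0x186D + 0x074A = 0x01FB7
  0x1FB7 + 0x885D = 0x0A814
One's-complement sum = 0xA814.
Checksum = ~0xA814 & 0xFFFF = 0x57EB.

57EB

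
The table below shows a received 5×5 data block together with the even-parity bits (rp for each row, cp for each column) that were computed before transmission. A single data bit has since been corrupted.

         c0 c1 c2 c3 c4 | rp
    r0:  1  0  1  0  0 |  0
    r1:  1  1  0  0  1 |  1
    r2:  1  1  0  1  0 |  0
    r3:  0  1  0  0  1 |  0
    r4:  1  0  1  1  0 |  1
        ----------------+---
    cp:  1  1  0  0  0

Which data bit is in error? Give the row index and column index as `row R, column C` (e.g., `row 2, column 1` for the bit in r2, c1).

Recompute each row's even parity and compare to rp:
  r0: data parity 0, sent rp 0 → ok
  r1: data parity 1, sent rp 1 → ok
  r2: data parity 1, sent rp 0 → mismatch
  r3: data parity 0, sent rp 0 → ok
  r4: data parity 1, sent rp 1 → ok
Recompute each column's even parity and compare to cp:
  c0: data parity 0, sent cp 1 → mismatch
  c1: data parity 1, sent cp 1 → ok
  c2: data parity 0, sent cp 0 → ok
  c3: data parity 0, sent cp 0 → ok
  c4: data parity 0, sent cp 0 → ok
Exactly one row (r2) and one column (c0) fail → the flipped bit is at their intersection.

row 2, column 0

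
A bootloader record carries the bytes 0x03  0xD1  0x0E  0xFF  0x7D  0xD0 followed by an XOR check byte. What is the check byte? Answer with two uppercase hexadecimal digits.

8E

XOR the bytes together:
  start with 0x03
  0x03 ⊕ 0xD1 = 0xD2
  0xD2 ⊕ 0x0E = 0xDC
  0xDC ⊕ 0xFF = 0x23
  0x23 ⊕ 0x7D = 0x5E
  0x5E ⊕ 0xD0 = 0x8E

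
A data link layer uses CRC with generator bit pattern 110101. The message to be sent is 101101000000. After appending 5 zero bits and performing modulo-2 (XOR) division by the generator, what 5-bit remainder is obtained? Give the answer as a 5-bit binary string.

11011

Append 5 zeros: 10110100000000000. Divide by 110101 (XOR where the leading bit is 1):
  pos 0: 101101 XOR 110101 = 011000
  pos 1: 110000 XOR 110101 = 000101
  pos 4: 101000 XOR 110101 = 011101
  pos 5: 111010 XOR 110101 = 001111
  pos 7: 111100 XOR 110101 = 001001
  pos 9: 100100 XOR 110101 = 010001
  pos 10: 100010 XOR 110101 = 010111
  pos 11: 101110 XOR 110101 = 011011
Remainder (last 5 bits) = 11011. This is the CRC / FCS.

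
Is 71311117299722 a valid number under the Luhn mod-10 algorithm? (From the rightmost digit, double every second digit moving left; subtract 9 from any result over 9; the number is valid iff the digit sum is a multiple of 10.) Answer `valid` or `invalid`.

valid

From the right, keep odd positions and double even positions (subtract 9 from any doubled value over 9):
  doubled (positions 2,4,...): 4 9 4 2 2 6 5 → sum 32
  kept (positions 1,3,...): 2 7 9 7 1 1 1 → sum 28
Total = 60.
60 mod 10 = 0, so the number is valid.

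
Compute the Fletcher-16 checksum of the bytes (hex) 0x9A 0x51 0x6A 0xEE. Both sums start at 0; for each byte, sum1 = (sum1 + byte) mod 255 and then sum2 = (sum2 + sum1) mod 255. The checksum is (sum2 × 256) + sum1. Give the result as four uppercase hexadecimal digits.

Running sums (mod 255):
  after byte 0 (0x9A): sum1=154, sum2=154
  after byte 1 (0x51): sum1=235, sum2=134
  after byte 2 (0x6A): sum1=86, sum2=220
  after byte 3 (0xEE): sum1=69, sum2=34
Checksum = sum2·256 + sum1 = 34·256 + 69 = 8773 = 0x2245.

2245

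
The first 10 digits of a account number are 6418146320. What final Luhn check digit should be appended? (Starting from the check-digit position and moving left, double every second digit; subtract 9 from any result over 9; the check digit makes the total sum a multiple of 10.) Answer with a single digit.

5

Partial digits right→left: 0 2 3 6 4 1 8 1 4 6
Double every second digit counting from the check-digit position (so the 1st, 3rd, 5th, ... of the partial from the right).
  doubled (with −9 where >9): 0 6 8 7 8 → sum 29
  kept as-is: 2 6 1 1 6 → sum 16
Total = 29 + 16 = 45.
Check digit = (10 − (45 mod 10)) mod 10 = 5.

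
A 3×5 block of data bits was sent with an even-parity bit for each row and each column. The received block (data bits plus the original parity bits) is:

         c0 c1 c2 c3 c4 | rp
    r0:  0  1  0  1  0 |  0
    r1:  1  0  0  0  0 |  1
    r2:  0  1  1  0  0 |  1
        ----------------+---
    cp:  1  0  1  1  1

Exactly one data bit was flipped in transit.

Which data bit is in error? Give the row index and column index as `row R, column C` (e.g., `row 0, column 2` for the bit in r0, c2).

Recompute each row's even parity and compare to rp:
  r0: data parity 0, sent rp 0 → ok
  r1: data parity 1, sent rp 1 → ok
  r2: data parity 0, sent rp 1 → mismatch
Recompute each column's even parity and compare to cp:
  c0: data parity 1, sent cp 1 → ok
  c1: data parity 0, sent cp 0 → ok
  c2: data parity 1, sent cp 1 → ok
  c3: data parity 1, sent cp 1 → ok
  c4: data parity 0, sent cp 1 → mismatch
Exactly one row (r2) and one column (c4) fail → the flipped bit is at their intersection.

row 2, column 4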